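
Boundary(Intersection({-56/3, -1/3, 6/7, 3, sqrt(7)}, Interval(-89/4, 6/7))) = {-56/3, -1/3, 6/7}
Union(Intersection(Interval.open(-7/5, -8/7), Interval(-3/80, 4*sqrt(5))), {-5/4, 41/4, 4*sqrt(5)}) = {-5/4, 41/4, 4*sqrt(5)}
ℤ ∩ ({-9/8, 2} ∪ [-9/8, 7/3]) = {-1, 0, 1, 2}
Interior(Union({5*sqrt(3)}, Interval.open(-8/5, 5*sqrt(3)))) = Interval.open(-8/5, 5*sqrt(3))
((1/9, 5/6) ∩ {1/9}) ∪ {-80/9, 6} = {-80/9, 6}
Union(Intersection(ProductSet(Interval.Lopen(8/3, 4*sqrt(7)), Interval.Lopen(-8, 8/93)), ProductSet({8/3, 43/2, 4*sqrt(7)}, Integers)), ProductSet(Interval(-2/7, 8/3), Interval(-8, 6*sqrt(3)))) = Union(ProductSet({4*sqrt(7)}, Range(-7, 1, 1)), ProductSet(Interval(-2/7, 8/3), Interval(-8, 6*sqrt(3))))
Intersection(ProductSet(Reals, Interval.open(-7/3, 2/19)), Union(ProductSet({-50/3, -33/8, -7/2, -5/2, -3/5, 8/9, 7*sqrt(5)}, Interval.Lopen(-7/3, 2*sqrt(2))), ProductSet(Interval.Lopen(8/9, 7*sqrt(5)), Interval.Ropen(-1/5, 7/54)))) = Union(ProductSet({-50/3, -33/8, -7/2, -5/2, -3/5, 8/9, 7*sqrt(5)}, Interval.open(-7/3, 2/19)), ProductSet(Interval.Lopen(8/9, 7*sqrt(5)), Interval.Ropen(-1/5, 2/19)))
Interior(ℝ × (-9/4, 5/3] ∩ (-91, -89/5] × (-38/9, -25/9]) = ∅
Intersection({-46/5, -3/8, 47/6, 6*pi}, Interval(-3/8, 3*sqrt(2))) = {-3/8}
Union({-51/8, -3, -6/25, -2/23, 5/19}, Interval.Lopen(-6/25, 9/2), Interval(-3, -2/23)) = Union({-51/8}, Interval(-3, 9/2))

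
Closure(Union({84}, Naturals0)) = Naturals0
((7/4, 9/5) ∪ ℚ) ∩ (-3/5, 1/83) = ℚ ∩ (-3/5, 1/83)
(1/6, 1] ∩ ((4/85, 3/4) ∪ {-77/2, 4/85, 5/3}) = (1/6, 3/4)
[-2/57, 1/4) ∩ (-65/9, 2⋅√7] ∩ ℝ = [-2/57, 1/4)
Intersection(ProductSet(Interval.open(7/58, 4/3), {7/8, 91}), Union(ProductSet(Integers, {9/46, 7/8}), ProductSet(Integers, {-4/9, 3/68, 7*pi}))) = ProductSet(Range(1, 2, 1), {7/8})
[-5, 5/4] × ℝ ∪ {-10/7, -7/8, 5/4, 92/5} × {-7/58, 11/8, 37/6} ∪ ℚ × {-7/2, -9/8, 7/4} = (ℚ × {-7/2, -9/8, 7/4}) ∪ ([-5, 5/4] × ℝ) ∪ ({-10/7, -7/8, 5/4, 92/5} × {-7/58, 11/8, 37/6})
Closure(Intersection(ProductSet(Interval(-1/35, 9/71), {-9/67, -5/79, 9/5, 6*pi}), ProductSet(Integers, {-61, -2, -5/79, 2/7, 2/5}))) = ProductSet(Range(0, 1, 1), {-5/79})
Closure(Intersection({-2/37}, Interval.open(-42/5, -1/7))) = EmptySet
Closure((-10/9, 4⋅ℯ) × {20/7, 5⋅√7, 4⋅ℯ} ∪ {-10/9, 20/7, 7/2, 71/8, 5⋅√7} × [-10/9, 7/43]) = ({-10/9, 20/7, 7/2, 71/8, 5⋅√7} × [-10/9, 7/43]) ∪ ([-10/9, 4⋅ℯ] × {20/7, 5⋅√7, 4⋅ℯ})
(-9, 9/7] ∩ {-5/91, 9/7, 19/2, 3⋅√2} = {-5/91, 9/7}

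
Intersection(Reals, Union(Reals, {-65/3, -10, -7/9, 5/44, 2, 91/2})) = Reals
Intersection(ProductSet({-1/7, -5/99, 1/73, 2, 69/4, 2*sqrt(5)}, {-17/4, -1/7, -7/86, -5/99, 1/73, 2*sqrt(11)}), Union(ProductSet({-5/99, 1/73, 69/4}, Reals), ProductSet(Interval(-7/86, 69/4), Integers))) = ProductSet({-5/99, 1/73, 69/4}, {-17/4, -1/7, -7/86, -5/99, 1/73, 2*sqrt(11)})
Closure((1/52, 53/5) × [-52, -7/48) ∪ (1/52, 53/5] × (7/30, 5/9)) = ([1/52, 53/5] × {-52, -7/48, 7/30, 5/9}) ∪ ((1/52, 53/5] × (7/30, 5/9)) ∪ ((1/52, 53/5) × [-52, -7/48)) ∪ ({1/52, 53/5} × ([-52, -7/48] ∪ [7/30, 5/9]))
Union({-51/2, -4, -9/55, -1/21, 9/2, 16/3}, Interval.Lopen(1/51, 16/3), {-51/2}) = Union({-51/2, -4, -9/55, -1/21}, Interval.Lopen(1/51, 16/3))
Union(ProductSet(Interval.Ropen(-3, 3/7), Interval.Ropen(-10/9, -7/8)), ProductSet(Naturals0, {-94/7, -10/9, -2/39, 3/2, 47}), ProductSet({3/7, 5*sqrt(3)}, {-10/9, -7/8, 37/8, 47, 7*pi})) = Union(ProductSet({3/7, 5*sqrt(3)}, {-10/9, -7/8, 37/8, 47, 7*pi}), ProductSet(Interval.Ropen(-3, 3/7), Interval.Ropen(-10/9, -7/8)), ProductSet(Naturals0, {-94/7, -10/9, -2/39, 3/2, 47}))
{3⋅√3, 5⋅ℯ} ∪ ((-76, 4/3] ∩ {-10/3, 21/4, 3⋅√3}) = {-10/3, 3⋅√3, 5⋅ℯ}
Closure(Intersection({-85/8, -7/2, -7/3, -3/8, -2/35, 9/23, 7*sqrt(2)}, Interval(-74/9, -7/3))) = {-7/2, -7/3}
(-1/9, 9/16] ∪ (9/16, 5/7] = (-1/9, 5/7]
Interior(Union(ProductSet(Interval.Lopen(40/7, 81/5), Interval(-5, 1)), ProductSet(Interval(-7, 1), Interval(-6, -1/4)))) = Union(ProductSet(Interval.open(-7, 1), Interval.open(-6, -1/4)), ProductSet(Interval.open(40/7, 81/5), Interval.open(-5, 1)))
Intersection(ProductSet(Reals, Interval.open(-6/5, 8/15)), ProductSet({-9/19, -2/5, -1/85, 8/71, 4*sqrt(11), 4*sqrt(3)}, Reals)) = ProductSet({-9/19, -2/5, -1/85, 8/71, 4*sqrt(11), 4*sqrt(3)}, Interval.open(-6/5, 8/15))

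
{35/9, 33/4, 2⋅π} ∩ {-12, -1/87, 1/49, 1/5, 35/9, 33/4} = {35/9, 33/4}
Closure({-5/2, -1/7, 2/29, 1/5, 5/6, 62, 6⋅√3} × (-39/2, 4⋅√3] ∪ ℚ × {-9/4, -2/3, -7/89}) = (ℝ × {-9/4, -2/3, -7/89}) ∪ ({-5/2, -1/7, 2/29, 1/5, 5/6, 62, 6⋅√3} × [-39/2, 4⋅√3])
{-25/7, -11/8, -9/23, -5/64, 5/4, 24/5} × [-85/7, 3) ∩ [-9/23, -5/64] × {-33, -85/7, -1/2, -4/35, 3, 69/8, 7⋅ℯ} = {-9/23, -5/64} × {-85/7, -1/2, -4/35}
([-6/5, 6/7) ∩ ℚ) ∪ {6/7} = {6/7} ∪ (ℚ ∩ [-6/5, 6/7))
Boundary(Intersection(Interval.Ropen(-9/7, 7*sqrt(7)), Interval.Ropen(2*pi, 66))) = {7*sqrt(7), 2*pi}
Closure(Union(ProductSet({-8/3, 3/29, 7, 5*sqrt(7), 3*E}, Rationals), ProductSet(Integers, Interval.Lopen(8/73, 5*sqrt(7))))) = Union(ProductSet({-8/3, 3/29, 7, 5*sqrt(7), 3*E}, Reals), ProductSet(Integers, Interval(8/73, 5*sqrt(7))))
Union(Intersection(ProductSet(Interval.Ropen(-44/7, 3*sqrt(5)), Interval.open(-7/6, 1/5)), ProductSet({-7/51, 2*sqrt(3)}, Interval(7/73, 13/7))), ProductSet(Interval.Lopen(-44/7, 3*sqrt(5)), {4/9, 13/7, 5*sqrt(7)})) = Union(ProductSet({-7/51, 2*sqrt(3)}, Interval.Ropen(7/73, 1/5)), ProductSet(Interval.Lopen(-44/7, 3*sqrt(5)), {4/9, 13/7, 5*sqrt(7)}))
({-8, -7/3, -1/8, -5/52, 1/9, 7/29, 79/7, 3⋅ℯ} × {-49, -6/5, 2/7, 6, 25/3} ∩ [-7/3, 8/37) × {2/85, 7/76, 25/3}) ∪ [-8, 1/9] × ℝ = [-8, 1/9] × ℝ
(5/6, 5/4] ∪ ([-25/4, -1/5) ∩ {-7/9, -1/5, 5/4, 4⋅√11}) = {-7/9} ∪ (5/6, 5/4]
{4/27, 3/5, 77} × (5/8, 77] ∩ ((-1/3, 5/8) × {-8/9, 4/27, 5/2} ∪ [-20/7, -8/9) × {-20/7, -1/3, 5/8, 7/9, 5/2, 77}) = {4/27, 3/5} × {5/2}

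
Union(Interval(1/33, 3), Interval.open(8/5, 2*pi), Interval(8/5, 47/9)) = Interval.Ropen(1/33, 2*pi)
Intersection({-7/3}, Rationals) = {-7/3}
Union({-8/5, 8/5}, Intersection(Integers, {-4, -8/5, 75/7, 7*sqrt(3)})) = {-4, -8/5, 8/5}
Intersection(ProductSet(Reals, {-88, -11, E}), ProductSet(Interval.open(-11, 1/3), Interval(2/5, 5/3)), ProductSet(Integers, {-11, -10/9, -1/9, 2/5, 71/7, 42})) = EmptySet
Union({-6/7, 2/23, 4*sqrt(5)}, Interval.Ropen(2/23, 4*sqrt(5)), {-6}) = Union({-6, -6/7}, Interval(2/23, 4*sqrt(5)))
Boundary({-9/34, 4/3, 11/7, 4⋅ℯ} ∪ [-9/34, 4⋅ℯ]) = {-9/34, 4⋅ℯ}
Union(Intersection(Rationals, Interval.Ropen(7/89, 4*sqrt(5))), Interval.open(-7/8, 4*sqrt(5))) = Union(Intersection(Interval.Ropen(7/89, 4*sqrt(5)), Rationals), Interval.open(-7/8, 4*sqrt(5)))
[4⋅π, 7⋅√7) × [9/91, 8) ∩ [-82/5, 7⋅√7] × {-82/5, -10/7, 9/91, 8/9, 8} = [4⋅π, 7⋅√7) × {9/91, 8/9}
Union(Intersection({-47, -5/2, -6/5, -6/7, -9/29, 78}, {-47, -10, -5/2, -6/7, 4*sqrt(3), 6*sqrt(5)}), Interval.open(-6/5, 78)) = Union({-47, -5/2}, Interval.open(-6/5, 78))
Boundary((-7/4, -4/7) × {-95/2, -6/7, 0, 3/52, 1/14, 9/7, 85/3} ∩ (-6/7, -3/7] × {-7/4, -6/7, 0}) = [-6/7, -4/7] × {-6/7, 0}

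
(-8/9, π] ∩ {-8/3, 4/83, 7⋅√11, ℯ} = {4/83, ℯ}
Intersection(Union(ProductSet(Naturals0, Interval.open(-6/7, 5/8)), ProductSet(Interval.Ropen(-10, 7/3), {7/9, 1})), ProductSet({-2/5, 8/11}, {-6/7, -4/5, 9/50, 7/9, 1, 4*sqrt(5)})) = ProductSet({-2/5, 8/11}, {7/9, 1})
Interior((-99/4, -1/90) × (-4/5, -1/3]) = (-99/4, -1/90) × (-4/5, -1/3)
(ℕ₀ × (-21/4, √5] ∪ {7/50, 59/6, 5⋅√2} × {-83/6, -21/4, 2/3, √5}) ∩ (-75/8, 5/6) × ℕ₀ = {0} × {0, 1, 2}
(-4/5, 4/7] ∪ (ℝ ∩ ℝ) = (-∞, ∞)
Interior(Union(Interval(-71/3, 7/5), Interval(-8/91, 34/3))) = Interval.open(-71/3, 34/3)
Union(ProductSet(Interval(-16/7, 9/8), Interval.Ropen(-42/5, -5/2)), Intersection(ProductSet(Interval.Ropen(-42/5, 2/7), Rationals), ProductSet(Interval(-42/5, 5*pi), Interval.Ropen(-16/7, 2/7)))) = Union(ProductSet(Interval.Ropen(-42/5, 2/7), Intersection(Interval.Ropen(-16/7, 2/7), Rationals)), ProductSet(Interval(-16/7, 9/8), Interval.Ropen(-42/5, -5/2)))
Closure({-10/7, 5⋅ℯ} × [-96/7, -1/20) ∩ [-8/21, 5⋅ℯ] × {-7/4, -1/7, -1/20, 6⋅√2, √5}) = {5⋅ℯ} × {-7/4, -1/7}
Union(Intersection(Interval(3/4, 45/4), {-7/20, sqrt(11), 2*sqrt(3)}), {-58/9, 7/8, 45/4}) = {-58/9, 7/8, 45/4, sqrt(11), 2*sqrt(3)}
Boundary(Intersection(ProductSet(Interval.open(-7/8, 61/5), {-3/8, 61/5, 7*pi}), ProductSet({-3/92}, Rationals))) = ProductSet({-3/92}, {-3/8, 61/5})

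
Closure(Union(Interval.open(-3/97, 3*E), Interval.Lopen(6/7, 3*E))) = Interval(-3/97, 3*E)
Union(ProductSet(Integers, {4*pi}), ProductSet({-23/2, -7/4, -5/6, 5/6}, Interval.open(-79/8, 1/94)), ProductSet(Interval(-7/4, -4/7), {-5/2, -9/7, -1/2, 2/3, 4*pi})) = Union(ProductSet({-23/2, -7/4, -5/6, 5/6}, Interval.open(-79/8, 1/94)), ProductSet(Integers, {4*pi}), ProductSet(Interval(-7/4, -4/7), {-5/2, -9/7, -1/2, 2/3, 4*pi}))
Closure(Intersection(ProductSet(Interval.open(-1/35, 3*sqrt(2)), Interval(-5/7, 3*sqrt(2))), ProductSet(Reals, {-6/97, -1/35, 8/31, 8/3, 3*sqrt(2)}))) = ProductSet(Interval(-1/35, 3*sqrt(2)), {-6/97, -1/35, 8/31, 8/3, 3*sqrt(2)})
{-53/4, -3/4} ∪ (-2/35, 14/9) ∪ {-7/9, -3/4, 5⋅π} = {-53/4, -7/9, -3/4, 5⋅π} ∪ (-2/35, 14/9)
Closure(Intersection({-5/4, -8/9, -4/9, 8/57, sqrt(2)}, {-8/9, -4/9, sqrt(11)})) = {-8/9, -4/9}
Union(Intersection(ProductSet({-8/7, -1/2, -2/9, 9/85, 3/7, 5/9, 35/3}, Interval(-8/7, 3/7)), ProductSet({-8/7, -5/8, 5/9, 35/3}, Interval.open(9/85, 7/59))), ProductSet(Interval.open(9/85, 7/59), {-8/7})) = Union(ProductSet({-8/7, 5/9, 35/3}, Interval.open(9/85, 7/59)), ProductSet(Interval.open(9/85, 7/59), {-8/7}))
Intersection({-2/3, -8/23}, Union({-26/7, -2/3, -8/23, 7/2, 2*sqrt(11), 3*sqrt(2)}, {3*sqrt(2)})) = {-2/3, -8/23}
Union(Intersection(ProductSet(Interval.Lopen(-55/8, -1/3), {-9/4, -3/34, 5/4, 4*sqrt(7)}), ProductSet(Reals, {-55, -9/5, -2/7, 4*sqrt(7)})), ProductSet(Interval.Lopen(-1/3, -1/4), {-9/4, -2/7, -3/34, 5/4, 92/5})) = Union(ProductSet(Interval.Lopen(-55/8, -1/3), {4*sqrt(7)}), ProductSet(Interval.Lopen(-1/3, -1/4), {-9/4, -2/7, -3/34, 5/4, 92/5}))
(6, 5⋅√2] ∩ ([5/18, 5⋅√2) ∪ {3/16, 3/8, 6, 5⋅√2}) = (6, 5⋅√2]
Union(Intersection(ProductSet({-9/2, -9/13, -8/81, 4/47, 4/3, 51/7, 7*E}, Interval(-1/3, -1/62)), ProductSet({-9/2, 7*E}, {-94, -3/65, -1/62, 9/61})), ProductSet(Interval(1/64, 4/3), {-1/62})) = Union(ProductSet({-9/2, 7*E}, {-3/65, -1/62}), ProductSet(Interval(1/64, 4/3), {-1/62}))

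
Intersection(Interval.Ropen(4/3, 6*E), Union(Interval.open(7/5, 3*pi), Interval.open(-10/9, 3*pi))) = Interval.Ropen(4/3, 3*pi)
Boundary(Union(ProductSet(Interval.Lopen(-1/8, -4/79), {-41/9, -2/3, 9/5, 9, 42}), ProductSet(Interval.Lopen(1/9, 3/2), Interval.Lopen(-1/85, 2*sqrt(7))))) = Union(ProductSet({1/9, 3/2}, Interval(-1/85, 2*sqrt(7))), ProductSet(Interval(-1/8, -4/79), {-41/9, -2/3, 9/5, 9, 42}), ProductSet(Interval(1/9, 3/2), {-1/85, 2*sqrt(7)}))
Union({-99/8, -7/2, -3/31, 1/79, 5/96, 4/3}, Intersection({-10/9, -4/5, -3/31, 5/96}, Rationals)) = {-99/8, -7/2, -10/9, -4/5, -3/31, 1/79, 5/96, 4/3}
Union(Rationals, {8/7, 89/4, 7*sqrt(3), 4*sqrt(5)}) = Union({7*sqrt(3), 4*sqrt(5)}, Rationals)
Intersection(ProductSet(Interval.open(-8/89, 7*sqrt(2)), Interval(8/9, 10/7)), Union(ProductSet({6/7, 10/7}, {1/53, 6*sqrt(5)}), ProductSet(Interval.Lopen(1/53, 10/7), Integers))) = ProductSet(Interval.Lopen(1/53, 10/7), Range(1, 2, 1))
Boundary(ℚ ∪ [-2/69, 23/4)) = (-∞, -2/69] ∪ [23/4, ∞)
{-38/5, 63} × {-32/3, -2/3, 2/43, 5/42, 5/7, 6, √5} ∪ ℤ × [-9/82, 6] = (ℤ × [-9/82, 6]) ∪ ({-38/5, 63} × {-32/3, -2/3, 2/43, 5/42, 5/7, 6, √5})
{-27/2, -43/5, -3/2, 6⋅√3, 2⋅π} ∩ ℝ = {-27/2, -43/5, -3/2, 6⋅√3, 2⋅π}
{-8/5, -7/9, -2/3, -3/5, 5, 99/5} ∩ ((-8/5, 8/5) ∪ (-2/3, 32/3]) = {-7/9, -2/3, -3/5, 5}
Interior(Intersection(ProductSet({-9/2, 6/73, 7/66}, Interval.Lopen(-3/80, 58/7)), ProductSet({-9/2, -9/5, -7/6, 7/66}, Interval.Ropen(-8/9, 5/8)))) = EmptySet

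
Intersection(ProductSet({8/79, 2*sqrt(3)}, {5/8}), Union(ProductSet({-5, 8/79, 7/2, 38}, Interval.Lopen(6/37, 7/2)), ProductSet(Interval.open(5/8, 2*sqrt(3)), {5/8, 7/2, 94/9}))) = ProductSet({8/79}, {5/8})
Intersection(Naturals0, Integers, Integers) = Naturals0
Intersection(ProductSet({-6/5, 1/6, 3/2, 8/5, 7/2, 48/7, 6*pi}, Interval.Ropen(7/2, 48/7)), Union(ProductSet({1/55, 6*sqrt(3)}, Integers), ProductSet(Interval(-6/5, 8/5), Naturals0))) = ProductSet({-6/5, 1/6, 3/2, 8/5}, Range(4, 7, 1))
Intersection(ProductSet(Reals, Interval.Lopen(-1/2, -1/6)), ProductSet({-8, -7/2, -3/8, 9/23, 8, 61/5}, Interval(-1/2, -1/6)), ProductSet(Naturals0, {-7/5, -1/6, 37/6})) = ProductSet({8}, {-1/6})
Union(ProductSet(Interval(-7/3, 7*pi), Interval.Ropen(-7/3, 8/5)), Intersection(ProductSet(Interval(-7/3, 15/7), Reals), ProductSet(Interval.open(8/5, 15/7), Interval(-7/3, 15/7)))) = Union(ProductSet(Interval(-7/3, 7*pi), Interval.Ropen(-7/3, 8/5)), ProductSet(Interval.open(8/5, 15/7), Interval(-7/3, 15/7)))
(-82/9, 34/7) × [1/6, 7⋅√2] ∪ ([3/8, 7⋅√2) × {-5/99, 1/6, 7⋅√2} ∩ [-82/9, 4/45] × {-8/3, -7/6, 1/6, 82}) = (-82/9, 34/7) × [1/6, 7⋅√2]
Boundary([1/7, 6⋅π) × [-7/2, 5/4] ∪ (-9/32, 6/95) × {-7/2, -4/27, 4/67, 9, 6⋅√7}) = ({1/7, 6⋅π} × [-7/2, 5/4]) ∪ ([1/7, 6⋅π] × {-7/2, 5/4}) ∪ ([-9/32, 6/95] × {-7/2, -4/27, 4/67, 9, 6⋅√7})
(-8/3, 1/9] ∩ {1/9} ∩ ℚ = {1/9}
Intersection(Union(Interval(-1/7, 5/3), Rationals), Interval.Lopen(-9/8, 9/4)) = Union(Intersection(Interval.Lopen(-9/8, 9/4), Rationals), Interval(-1/7, 5/3))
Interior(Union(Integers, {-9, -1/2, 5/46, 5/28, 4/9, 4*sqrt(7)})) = EmptySet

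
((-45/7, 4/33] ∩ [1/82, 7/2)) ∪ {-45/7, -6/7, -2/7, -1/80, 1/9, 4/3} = {-45/7, -6/7, -2/7, -1/80, 4/3} ∪ [1/82, 4/33]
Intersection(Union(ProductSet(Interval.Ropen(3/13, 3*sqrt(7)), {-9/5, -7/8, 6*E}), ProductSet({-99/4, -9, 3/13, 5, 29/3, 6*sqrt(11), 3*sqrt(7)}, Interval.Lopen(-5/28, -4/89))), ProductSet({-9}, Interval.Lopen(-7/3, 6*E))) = ProductSet({-9}, Interval.Lopen(-5/28, -4/89))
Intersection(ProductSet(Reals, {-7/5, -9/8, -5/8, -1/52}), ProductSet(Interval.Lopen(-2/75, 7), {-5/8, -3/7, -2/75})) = ProductSet(Interval.Lopen(-2/75, 7), {-5/8})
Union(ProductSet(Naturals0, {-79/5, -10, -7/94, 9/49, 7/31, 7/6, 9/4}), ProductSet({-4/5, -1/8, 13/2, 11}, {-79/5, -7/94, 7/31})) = Union(ProductSet({-4/5, -1/8, 13/2, 11}, {-79/5, -7/94, 7/31}), ProductSet(Naturals0, {-79/5, -10, -7/94, 9/49, 7/31, 7/6, 9/4}))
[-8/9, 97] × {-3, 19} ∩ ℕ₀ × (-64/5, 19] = {0, 1, …, 97} × {-3, 19}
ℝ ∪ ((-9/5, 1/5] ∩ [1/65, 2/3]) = (-∞, ∞)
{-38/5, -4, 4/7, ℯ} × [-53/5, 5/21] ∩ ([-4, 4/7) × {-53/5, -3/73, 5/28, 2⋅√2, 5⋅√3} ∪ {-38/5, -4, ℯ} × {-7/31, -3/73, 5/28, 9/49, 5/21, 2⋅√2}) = ({-4} × {-53/5, -3/73, 5/28}) ∪ ({-38/5, -4, ℯ} × {-7/31, -3/73, 5/28, 9/49, 5/21})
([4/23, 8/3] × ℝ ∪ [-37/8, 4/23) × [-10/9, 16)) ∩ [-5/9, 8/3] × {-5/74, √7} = [-5/9, 8/3] × {-5/74, √7}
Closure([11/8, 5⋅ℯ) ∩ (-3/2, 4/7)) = ∅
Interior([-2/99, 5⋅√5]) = (-2/99, 5⋅√5)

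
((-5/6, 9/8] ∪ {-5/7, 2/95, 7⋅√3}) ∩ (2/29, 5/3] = (2/29, 9/8]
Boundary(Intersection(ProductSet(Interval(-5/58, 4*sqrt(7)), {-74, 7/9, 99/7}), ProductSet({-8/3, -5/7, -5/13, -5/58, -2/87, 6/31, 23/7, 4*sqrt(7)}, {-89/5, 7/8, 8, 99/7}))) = ProductSet({-5/58, -2/87, 6/31, 23/7, 4*sqrt(7)}, {99/7})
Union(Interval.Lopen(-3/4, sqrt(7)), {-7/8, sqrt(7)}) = Union({-7/8}, Interval.Lopen(-3/4, sqrt(7)))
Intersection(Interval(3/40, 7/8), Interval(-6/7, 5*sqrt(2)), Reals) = Interval(3/40, 7/8)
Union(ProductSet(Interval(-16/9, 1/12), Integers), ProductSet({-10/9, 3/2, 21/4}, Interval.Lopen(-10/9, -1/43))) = Union(ProductSet({-10/9, 3/2, 21/4}, Interval.Lopen(-10/9, -1/43)), ProductSet(Interval(-16/9, 1/12), Integers))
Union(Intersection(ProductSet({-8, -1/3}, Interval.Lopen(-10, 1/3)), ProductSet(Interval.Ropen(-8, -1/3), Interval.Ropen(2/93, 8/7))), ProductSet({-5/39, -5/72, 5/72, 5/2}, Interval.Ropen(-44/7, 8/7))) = Union(ProductSet({-8}, Interval(2/93, 1/3)), ProductSet({-5/39, -5/72, 5/72, 5/2}, Interval.Ropen(-44/7, 8/7)))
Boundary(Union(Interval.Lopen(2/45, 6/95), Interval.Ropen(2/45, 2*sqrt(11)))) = {2/45, 2*sqrt(11)}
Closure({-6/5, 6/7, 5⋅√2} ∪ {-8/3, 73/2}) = {-8/3, -6/5, 6/7, 73/2, 5⋅√2}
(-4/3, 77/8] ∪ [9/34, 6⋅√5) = (-4/3, 6⋅√5)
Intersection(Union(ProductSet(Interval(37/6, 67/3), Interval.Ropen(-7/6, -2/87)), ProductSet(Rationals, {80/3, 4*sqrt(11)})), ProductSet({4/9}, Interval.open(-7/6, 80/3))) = ProductSet({4/9}, {4*sqrt(11)})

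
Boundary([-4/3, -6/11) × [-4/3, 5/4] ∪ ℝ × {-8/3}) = (ℝ × {-8/3}) ∪ ({-4/3, -6/11} × [-4/3, 5/4]) ∪ ([-4/3, -6/11] × {-4/3, 5/4})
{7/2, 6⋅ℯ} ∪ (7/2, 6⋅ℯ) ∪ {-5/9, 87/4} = {-5/9, 87/4} ∪ [7/2, 6⋅ℯ]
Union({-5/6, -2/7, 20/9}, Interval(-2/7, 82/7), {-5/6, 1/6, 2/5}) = Union({-5/6}, Interval(-2/7, 82/7))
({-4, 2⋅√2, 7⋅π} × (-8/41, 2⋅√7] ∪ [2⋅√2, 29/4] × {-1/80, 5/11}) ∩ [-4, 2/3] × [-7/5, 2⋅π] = {-4} × (-8/41, 2⋅√7]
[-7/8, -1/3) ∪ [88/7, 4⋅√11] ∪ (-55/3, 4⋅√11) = (-55/3, 4⋅√11]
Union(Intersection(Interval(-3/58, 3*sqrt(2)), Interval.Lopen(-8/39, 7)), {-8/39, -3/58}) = Union({-8/39}, Interval(-3/58, 3*sqrt(2)))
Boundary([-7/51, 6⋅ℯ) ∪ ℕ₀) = {-7/51, 6⋅ℯ} ∪ (ℕ₀ \ (-7/51, 6⋅ℯ))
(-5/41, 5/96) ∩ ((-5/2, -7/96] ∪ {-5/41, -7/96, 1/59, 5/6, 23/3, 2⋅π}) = (-5/41, -7/96] ∪ {1/59}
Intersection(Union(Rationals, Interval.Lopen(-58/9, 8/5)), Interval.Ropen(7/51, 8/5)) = Union(Intersection(Interval.Ropen(7/51, 8/5), Rationals), Interval.Ropen(7/51, 8/5))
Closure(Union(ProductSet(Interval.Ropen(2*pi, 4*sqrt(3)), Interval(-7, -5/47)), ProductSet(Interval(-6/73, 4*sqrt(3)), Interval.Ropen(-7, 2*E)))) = ProductSet(Interval(-6/73, 4*sqrt(3)), Interval(-7, 2*E))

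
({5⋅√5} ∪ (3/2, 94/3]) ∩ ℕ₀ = {2, 3, …, 31}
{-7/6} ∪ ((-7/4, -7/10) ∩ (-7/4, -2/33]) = (-7/4, -7/10)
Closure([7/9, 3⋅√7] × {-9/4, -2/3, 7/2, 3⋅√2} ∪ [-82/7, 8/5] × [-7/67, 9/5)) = ([-82/7, 8/5] × [-7/67, 9/5]) ∪ ([7/9, 3⋅√7] × {-9/4, -2/3, 7/2, 3⋅√2})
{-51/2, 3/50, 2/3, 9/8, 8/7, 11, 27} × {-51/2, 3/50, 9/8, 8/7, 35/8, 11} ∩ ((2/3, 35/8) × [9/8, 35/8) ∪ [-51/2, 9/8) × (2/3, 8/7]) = {-51/2, 3/50, 2/3, 9/8, 8/7} × {9/8, 8/7}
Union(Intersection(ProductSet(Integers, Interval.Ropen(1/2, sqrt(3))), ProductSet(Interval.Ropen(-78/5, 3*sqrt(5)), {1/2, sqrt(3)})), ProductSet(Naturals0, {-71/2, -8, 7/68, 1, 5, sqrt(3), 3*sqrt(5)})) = Union(ProductSet(Naturals0, {-71/2, -8, 7/68, 1, 5, sqrt(3), 3*sqrt(5)}), ProductSet(Range(-15, 7, 1), {1/2}))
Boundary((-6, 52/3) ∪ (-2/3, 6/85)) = {-6, 52/3}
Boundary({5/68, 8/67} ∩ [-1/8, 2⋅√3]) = {5/68, 8/67}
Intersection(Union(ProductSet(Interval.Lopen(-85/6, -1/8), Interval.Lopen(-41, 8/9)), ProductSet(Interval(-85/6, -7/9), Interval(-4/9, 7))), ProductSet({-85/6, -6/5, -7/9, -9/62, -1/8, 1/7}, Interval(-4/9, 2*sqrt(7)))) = Union(ProductSet({-85/6, -6/5, -7/9}, Interval(-4/9, 2*sqrt(7))), ProductSet({-6/5, -7/9, -9/62, -1/8}, Interval(-4/9, 8/9)))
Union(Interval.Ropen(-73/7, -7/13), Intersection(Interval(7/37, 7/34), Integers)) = Interval.Ropen(-73/7, -7/13)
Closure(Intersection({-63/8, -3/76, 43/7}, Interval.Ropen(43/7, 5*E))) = {43/7}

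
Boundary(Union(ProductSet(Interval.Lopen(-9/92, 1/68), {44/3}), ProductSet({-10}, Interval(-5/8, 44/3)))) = Union(ProductSet({-10}, Interval(-5/8, 44/3)), ProductSet(Interval(-9/92, 1/68), {44/3}))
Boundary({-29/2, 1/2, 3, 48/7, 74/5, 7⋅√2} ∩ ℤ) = {3}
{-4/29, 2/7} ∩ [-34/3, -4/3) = ∅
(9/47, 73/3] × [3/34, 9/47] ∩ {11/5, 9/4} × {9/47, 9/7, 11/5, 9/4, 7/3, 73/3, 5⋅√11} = {11/5, 9/4} × {9/47}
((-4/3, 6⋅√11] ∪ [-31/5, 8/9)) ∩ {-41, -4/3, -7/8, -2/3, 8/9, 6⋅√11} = {-4/3, -7/8, -2/3, 8/9, 6⋅√11}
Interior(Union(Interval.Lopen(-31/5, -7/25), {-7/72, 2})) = Interval.open(-31/5, -7/25)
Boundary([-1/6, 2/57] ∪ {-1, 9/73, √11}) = {-1, -1/6, 2/57, 9/73, √11}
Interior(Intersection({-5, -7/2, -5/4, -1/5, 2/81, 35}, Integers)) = EmptySet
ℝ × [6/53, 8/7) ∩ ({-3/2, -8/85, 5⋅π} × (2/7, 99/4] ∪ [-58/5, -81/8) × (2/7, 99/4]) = ([-58/5, -81/8) ∪ {-3/2, -8/85, 5⋅π}) × (2/7, 8/7)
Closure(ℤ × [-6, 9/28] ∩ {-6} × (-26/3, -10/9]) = {-6} × [-6, -10/9]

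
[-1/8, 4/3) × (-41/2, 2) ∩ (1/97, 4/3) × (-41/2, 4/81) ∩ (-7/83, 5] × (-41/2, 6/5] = (1/97, 4/3) × (-41/2, 4/81)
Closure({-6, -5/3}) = {-6, -5/3}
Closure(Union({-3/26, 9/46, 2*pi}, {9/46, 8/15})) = {-3/26, 9/46, 8/15, 2*pi}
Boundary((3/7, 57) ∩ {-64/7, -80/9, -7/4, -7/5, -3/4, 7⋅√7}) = {7⋅√7}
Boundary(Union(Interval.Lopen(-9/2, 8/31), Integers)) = Union(Complement(Integers, Interval.open(-9/2, 8/31)), {-9/2, 8/31})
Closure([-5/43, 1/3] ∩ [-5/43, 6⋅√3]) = [-5/43, 1/3]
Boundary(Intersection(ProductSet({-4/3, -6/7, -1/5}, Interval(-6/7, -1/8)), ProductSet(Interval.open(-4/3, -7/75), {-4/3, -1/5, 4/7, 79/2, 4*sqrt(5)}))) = ProductSet({-6/7, -1/5}, {-1/5})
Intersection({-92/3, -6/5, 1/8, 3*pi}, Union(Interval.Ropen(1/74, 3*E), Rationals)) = {-92/3, -6/5, 1/8}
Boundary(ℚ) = ℝ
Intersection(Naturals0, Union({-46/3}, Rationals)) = Naturals0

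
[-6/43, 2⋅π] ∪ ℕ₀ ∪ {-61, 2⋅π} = {-61} ∪ [-6/43, 2⋅π] ∪ ℕ₀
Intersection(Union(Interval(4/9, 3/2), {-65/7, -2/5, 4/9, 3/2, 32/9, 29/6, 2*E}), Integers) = Range(1, 2, 1)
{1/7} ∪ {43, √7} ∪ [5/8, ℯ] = {1/7, 43} ∪ [5/8, ℯ]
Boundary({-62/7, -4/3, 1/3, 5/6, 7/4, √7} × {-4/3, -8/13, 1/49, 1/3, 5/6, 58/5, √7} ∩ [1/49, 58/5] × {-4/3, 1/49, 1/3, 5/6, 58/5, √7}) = {1/3, 5/6, 7/4, √7} × {-4/3, 1/49, 1/3, 5/6, 58/5, √7}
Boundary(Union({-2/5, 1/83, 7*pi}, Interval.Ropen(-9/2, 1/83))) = {-9/2, 1/83, 7*pi}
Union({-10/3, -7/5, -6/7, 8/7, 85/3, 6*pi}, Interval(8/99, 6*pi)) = Union({-10/3, -7/5, -6/7, 85/3}, Interval(8/99, 6*pi))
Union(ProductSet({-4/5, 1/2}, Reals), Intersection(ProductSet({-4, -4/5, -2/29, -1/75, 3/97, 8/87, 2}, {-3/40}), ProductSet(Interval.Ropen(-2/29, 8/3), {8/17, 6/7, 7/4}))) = ProductSet({-4/5, 1/2}, Reals)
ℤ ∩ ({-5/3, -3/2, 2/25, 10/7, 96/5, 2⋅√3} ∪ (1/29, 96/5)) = {1, 2, …, 19}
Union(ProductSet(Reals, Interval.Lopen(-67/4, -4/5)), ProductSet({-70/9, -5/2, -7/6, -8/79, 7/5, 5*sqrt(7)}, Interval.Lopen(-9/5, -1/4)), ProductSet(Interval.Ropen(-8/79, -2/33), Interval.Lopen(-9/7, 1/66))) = Union(ProductSet({-70/9, -5/2, -7/6, -8/79, 7/5, 5*sqrt(7)}, Interval.Lopen(-9/5, -1/4)), ProductSet(Interval.Ropen(-8/79, -2/33), Interval.Lopen(-9/7, 1/66)), ProductSet(Reals, Interval.Lopen(-67/4, -4/5)))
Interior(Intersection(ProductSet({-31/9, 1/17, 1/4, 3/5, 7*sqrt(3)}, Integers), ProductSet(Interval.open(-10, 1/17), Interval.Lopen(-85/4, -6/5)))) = EmptySet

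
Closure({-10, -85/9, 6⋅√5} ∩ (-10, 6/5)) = {-85/9}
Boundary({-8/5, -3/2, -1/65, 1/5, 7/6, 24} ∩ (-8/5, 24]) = {-3/2, -1/65, 1/5, 7/6, 24}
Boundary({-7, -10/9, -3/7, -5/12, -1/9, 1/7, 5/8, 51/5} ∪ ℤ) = ℤ ∪ {-10/9, -3/7, -5/12, -1/9, 1/7, 5/8, 51/5}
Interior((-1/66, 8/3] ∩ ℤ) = ∅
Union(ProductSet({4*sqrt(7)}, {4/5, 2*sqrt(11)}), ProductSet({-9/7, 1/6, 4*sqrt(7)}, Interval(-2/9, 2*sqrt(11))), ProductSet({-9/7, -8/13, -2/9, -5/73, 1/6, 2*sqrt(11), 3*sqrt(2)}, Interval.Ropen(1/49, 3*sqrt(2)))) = Union(ProductSet({-9/7, 1/6, 4*sqrt(7)}, Interval(-2/9, 2*sqrt(11))), ProductSet({-9/7, -8/13, -2/9, -5/73, 1/6, 2*sqrt(11), 3*sqrt(2)}, Interval.Ropen(1/49, 3*sqrt(2))))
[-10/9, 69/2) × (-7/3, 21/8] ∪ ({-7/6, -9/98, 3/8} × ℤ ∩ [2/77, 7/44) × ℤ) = [-10/9, 69/2) × (-7/3, 21/8]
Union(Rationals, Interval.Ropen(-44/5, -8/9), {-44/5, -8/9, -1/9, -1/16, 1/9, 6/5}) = Union(Interval(-44/5, -8/9), Rationals)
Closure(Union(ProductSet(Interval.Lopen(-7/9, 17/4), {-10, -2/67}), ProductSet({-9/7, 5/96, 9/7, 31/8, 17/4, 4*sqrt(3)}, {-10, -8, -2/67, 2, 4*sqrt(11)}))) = Union(ProductSet({-9/7, 5/96, 9/7, 31/8, 17/4, 4*sqrt(3)}, {-10, -8, -2/67, 2, 4*sqrt(11)}), ProductSet(Interval(-7/9, 17/4), {-10, -2/67}))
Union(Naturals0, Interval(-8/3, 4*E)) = Union(Interval(-8/3, 4*E), Naturals0)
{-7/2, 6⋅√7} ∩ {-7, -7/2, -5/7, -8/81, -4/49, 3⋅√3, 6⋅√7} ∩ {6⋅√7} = {6⋅√7}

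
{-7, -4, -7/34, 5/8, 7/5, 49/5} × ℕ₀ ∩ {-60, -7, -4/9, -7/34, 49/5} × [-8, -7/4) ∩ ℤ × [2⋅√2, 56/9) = ∅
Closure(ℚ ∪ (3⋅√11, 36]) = ℚ ∪ (-∞, ∞)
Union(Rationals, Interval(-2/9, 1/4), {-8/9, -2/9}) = Union(Interval(-2/9, 1/4), Rationals)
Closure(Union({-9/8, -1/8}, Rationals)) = Reals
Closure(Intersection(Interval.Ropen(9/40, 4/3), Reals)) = Interval(9/40, 4/3)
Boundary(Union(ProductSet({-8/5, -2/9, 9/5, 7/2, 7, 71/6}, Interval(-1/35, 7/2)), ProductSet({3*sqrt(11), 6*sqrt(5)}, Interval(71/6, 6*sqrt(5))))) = Union(ProductSet({3*sqrt(11), 6*sqrt(5)}, Interval(71/6, 6*sqrt(5))), ProductSet({-8/5, -2/9, 9/5, 7/2, 7, 71/6}, Interval(-1/35, 7/2)))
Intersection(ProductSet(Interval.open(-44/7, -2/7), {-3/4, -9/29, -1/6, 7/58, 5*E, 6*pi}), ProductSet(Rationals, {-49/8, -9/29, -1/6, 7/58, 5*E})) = ProductSet(Intersection(Interval.open(-44/7, -2/7), Rationals), {-9/29, -1/6, 7/58, 5*E})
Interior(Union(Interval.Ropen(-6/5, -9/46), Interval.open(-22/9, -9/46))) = Interval.open(-22/9, -9/46)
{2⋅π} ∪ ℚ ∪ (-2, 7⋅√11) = ℚ ∪ [-2, 7⋅√11)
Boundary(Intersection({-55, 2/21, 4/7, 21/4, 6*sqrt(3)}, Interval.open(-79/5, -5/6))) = EmptySet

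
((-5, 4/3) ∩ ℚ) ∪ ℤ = ℤ ∪ (ℚ ∩ (-5, 4/3))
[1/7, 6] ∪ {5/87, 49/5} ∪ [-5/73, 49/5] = [-5/73, 49/5]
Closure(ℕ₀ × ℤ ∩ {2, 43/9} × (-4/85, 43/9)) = {2} × {0, 1, …, 4}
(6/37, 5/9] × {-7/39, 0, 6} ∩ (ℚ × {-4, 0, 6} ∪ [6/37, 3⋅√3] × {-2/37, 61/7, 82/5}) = (ℚ ∩ (6/37, 5/9]) × {0, 6}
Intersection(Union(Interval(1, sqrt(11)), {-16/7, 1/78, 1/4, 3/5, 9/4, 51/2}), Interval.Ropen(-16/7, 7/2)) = Union({-16/7, 1/78, 1/4, 3/5}, Interval(1, sqrt(11)))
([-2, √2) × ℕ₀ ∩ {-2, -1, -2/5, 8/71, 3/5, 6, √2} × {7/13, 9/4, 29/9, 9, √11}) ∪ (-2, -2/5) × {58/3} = ((-2, -2/5) × {58/3}) ∪ ({-2, -1, -2/5, 8/71, 3/5} × {9})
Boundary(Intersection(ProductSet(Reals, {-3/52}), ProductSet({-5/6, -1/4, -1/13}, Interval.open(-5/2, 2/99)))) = ProductSet({-5/6, -1/4, -1/13}, {-3/52})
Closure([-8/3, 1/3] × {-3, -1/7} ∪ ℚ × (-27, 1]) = ℝ × [-27, 1]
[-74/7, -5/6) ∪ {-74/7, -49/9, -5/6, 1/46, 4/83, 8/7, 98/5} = [-74/7, -5/6] ∪ {1/46, 4/83, 8/7, 98/5}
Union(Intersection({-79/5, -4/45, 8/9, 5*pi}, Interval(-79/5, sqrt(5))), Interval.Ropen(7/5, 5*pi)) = Union({-79/5, -4/45, 8/9}, Interval.Ropen(7/5, 5*pi))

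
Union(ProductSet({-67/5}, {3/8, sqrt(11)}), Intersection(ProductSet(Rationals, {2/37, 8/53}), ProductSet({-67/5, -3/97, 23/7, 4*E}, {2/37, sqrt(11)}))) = Union(ProductSet({-67/5}, {3/8, sqrt(11)}), ProductSet({-67/5, -3/97, 23/7}, {2/37}))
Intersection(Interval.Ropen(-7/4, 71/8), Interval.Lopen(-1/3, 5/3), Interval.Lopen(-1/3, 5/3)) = Interval.Lopen(-1/3, 5/3)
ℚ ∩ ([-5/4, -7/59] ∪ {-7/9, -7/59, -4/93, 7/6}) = {-4/93, 7/6} ∪ (ℚ ∩ [-5/4, -7/59])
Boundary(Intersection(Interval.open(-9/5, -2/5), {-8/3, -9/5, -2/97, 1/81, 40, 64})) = EmptySet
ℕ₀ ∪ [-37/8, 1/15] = [-37/8, 1/15] ∪ ℕ₀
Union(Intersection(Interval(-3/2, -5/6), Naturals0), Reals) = Reals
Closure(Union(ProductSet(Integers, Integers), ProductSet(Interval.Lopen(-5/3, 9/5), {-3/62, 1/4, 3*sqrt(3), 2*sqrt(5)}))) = Union(ProductSet(Integers, Integers), ProductSet(Interval(-5/3, 9/5), {-3/62, 1/4, 3*sqrt(3), 2*sqrt(5)}))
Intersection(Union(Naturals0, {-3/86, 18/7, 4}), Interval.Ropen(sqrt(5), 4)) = Union({18/7}, Range(3, 4, 1))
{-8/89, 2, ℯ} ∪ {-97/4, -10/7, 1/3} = {-97/4, -10/7, -8/89, 1/3, 2, ℯ}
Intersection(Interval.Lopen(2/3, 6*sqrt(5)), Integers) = Range(1, 14, 1)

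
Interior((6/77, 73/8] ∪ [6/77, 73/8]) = (6/77, 73/8)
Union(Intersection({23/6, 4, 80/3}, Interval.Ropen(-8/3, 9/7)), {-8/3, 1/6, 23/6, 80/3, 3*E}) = {-8/3, 1/6, 23/6, 80/3, 3*E}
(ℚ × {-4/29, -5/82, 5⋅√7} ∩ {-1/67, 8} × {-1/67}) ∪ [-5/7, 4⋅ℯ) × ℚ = [-5/7, 4⋅ℯ) × ℚ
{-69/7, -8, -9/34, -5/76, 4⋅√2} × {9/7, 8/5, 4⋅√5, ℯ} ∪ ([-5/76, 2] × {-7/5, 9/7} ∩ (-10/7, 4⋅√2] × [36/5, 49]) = {-69/7, -8, -9/34, -5/76, 4⋅√2} × {9/7, 8/5, 4⋅√5, ℯ}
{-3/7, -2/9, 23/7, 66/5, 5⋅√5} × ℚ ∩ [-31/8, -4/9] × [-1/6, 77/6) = ∅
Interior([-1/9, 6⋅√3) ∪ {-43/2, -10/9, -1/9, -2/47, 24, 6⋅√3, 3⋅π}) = (-1/9, 6⋅√3)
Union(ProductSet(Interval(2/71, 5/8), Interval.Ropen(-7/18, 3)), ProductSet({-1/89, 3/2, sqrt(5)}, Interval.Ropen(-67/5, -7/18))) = Union(ProductSet({-1/89, 3/2, sqrt(5)}, Interval.Ropen(-67/5, -7/18)), ProductSet(Interval(2/71, 5/8), Interval.Ropen(-7/18, 3)))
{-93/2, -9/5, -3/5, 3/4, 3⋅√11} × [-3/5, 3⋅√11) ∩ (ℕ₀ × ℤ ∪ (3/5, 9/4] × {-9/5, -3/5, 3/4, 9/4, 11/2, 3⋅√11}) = {3/4} × {-3/5, 3/4, 9/4, 11/2}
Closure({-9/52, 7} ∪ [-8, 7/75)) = [-8, 7/75] ∪ {7}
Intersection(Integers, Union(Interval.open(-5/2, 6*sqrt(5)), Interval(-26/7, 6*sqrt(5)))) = Range(-3, 14, 1)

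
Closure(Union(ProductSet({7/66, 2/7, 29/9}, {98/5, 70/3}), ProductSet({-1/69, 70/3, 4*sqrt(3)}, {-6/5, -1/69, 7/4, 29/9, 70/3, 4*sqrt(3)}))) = Union(ProductSet({-1/69, 70/3, 4*sqrt(3)}, {-6/5, -1/69, 7/4, 29/9, 70/3, 4*sqrt(3)}), ProductSet({7/66, 2/7, 29/9}, {98/5, 70/3}))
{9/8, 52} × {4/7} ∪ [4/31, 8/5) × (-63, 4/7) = ({9/8, 52} × {4/7}) ∪ ([4/31, 8/5) × (-63, 4/7))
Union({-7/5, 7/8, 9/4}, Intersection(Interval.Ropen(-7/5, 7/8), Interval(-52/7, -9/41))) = Union({7/8, 9/4}, Interval(-7/5, -9/41))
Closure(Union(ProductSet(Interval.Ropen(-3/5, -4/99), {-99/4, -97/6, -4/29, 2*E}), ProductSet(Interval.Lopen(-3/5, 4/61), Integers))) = Union(ProductSet(Interval(-3/5, -4/99), {-99/4, -97/6, -4/29, 2*E}), ProductSet(Interval(-3/5, 4/61), Integers))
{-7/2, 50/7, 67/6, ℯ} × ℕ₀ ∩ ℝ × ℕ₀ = {-7/2, 50/7, 67/6, ℯ} × ℕ₀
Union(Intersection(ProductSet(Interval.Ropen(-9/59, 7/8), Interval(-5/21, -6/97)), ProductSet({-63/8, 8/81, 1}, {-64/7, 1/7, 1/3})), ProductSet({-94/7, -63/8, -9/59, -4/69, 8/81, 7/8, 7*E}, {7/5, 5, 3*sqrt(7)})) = ProductSet({-94/7, -63/8, -9/59, -4/69, 8/81, 7/8, 7*E}, {7/5, 5, 3*sqrt(7)})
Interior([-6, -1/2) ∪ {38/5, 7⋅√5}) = (-6, -1/2)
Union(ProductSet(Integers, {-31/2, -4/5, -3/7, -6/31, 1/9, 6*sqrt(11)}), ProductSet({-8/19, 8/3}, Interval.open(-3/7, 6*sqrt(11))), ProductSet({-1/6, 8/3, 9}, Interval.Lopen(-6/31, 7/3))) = Union(ProductSet({-8/19, 8/3}, Interval.open(-3/7, 6*sqrt(11))), ProductSet({-1/6, 8/3, 9}, Interval.Lopen(-6/31, 7/3)), ProductSet(Integers, {-31/2, -4/5, -3/7, -6/31, 1/9, 6*sqrt(11)}))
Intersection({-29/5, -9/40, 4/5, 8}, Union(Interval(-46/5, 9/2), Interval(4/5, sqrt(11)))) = {-29/5, -9/40, 4/5}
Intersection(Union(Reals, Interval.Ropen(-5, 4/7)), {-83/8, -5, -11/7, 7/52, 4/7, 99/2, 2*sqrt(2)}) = {-83/8, -5, -11/7, 7/52, 4/7, 99/2, 2*sqrt(2)}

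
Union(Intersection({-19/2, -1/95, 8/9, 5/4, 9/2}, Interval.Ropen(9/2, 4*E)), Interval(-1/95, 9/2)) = Interval(-1/95, 9/2)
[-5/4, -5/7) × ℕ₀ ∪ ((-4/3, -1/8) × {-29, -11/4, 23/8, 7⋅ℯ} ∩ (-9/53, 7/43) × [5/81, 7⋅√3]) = ([-5/4, -5/7) × ℕ₀) ∪ ((-9/53, -1/8) × {23/8})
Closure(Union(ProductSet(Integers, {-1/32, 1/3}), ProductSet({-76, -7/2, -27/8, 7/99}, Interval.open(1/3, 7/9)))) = Union(ProductSet({-76, -7/2, -27/8, 7/99}, Interval(1/3, 7/9)), ProductSet(Integers, {-1/32, 1/3}))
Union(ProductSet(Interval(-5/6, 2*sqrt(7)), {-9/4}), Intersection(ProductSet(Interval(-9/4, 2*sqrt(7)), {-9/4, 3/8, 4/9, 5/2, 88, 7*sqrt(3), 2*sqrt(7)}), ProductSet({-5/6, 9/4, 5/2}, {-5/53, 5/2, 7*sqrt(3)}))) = Union(ProductSet({-5/6, 9/4, 5/2}, {5/2, 7*sqrt(3)}), ProductSet(Interval(-5/6, 2*sqrt(7)), {-9/4}))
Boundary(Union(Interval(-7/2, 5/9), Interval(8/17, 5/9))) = {-7/2, 5/9}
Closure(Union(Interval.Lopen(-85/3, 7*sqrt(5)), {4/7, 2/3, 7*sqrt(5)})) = Interval(-85/3, 7*sqrt(5))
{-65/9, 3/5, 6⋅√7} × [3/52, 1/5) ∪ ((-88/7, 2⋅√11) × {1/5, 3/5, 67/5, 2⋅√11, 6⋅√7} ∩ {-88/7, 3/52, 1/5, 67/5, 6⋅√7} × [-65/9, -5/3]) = {-65/9, 3/5, 6⋅√7} × [3/52, 1/5)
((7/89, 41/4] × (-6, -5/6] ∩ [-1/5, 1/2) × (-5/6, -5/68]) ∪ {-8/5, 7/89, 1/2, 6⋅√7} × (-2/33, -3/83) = {-8/5, 7/89, 1/2, 6⋅√7} × (-2/33, -3/83)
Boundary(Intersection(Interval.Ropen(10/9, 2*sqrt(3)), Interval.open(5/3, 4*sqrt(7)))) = {5/3, 2*sqrt(3)}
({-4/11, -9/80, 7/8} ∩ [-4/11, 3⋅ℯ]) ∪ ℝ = ℝ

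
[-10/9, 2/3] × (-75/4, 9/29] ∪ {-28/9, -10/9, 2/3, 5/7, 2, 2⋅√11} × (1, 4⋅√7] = ([-10/9, 2/3] × (-75/4, 9/29]) ∪ ({-28/9, -10/9, 2/3, 5/7, 2, 2⋅√11} × (1, 4⋅√7])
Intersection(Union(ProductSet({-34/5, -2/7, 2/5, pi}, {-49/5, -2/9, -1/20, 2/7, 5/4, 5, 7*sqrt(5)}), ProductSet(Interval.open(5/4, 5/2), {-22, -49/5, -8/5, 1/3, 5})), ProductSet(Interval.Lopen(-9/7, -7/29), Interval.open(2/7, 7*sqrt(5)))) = ProductSet({-2/7}, {5/4, 5})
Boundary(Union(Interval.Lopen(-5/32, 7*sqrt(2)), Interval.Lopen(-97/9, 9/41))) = {-97/9, 7*sqrt(2)}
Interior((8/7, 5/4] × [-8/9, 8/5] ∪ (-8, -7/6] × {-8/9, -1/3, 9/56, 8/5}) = (8/7, 5/4) × (-8/9, 8/5)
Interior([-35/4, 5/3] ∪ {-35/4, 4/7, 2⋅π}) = (-35/4, 5/3)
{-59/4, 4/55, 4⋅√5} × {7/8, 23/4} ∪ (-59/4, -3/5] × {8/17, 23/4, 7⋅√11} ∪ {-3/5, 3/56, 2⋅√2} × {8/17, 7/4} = ({-59/4, 4/55, 4⋅√5} × {7/8, 23/4}) ∪ ({-3/5, 3/56, 2⋅√2} × {8/17, 7/4}) ∪ ((-59/4, -3/5] × {8/17, 23/4, 7⋅√11})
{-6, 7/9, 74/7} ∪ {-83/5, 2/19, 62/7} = {-83/5, -6, 2/19, 7/9, 62/7, 74/7}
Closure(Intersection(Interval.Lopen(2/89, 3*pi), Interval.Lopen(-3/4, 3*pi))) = Interval(2/89, 3*pi)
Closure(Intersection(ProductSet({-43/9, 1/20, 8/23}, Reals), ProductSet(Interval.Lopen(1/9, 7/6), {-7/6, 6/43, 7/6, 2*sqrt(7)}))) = ProductSet({8/23}, {-7/6, 6/43, 7/6, 2*sqrt(7)})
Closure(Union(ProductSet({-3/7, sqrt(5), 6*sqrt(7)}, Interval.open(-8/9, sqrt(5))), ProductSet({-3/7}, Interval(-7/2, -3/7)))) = Union(ProductSet({-3/7}, Interval(-7/2, -3/7)), ProductSet({-3/7, sqrt(5), 6*sqrt(7)}, Interval(-8/9, sqrt(5))))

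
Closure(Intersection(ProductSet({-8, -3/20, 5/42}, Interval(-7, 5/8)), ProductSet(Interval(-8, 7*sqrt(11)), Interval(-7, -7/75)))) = ProductSet({-8, -3/20, 5/42}, Interval(-7, -7/75))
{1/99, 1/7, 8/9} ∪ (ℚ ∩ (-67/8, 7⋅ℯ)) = ℚ ∩ (-67/8, 7⋅ℯ)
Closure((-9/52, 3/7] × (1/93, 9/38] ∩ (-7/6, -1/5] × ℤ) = ∅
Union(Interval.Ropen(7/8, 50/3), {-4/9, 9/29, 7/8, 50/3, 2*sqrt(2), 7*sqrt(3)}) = Union({-4/9, 9/29}, Interval(7/8, 50/3))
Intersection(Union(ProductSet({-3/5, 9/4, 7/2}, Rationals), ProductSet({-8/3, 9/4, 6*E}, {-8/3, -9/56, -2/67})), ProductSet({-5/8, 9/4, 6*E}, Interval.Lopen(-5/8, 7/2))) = Union(ProductSet({9/4}, Intersection(Interval.Lopen(-5/8, 7/2), Rationals)), ProductSet({9/4, 6*E}, {-9/56, -2/67}))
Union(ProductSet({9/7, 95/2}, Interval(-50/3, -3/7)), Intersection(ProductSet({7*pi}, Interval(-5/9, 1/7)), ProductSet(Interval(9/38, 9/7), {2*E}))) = ProductSet({9/7, 95/2}, Interval(-50/3, -3/7))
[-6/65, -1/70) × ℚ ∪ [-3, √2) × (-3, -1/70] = ([-6/65, -1/70) × ℚ) ∪ ([-3, √2) × (-3, -1/70])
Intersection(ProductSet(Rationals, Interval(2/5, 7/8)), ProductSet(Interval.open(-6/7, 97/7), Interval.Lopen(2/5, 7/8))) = ProductSet(Intersection(Interval.open(-6/7, 97/7), Rationals), Interval.Lopen(2/5, 7/8))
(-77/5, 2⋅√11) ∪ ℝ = (-∞, ∞)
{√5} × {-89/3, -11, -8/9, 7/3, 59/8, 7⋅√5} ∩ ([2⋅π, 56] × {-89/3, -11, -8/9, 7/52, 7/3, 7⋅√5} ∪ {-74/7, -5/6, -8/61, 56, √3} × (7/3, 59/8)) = ∅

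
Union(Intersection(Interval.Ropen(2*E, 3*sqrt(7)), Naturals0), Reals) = Union(Range(6, 8, 1), Reals)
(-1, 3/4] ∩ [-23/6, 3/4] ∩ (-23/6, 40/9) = (-1, 3/4]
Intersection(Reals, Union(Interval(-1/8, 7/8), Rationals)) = Union(Interval(-1/8, 7/8), Rationals)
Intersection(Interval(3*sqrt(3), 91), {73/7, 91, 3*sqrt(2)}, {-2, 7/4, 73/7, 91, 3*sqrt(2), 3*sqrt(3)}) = {73/7, 91}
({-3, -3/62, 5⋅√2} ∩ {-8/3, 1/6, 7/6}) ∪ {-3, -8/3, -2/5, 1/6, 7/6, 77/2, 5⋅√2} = {-3, -8/3, -2/5, 1/6, 7/6, 77/2, 5⋅√2}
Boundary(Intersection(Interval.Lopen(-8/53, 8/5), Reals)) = {-8/53, 8/5}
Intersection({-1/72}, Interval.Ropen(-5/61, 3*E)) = {-1/72}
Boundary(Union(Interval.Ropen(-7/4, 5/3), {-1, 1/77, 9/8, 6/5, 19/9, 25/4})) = {-7/4, 5/3, 19/9, 25/4}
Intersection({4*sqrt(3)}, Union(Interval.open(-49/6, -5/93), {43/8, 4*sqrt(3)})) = {4*sqrt(3)}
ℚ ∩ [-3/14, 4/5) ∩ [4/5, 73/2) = ∅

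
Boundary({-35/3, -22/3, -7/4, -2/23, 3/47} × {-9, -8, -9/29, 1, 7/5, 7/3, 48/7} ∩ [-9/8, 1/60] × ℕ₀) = {-2/23} × {1}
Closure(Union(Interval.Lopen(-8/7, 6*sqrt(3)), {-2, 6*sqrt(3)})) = Union({-2}, Interval(-8/7, 6*sqrt(3)))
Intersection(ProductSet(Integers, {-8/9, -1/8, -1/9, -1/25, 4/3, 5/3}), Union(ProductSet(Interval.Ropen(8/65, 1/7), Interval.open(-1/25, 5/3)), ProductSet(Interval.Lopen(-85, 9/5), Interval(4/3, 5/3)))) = ProductSet(Range(-84, 2, 1), {4/3, 5/3})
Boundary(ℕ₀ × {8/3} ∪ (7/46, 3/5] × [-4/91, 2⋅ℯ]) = ((ℕ₀ \ (7/46, 3/5)) × {8/3}) ∪ ({7/46, 3/5} × [-4/91, 2⋅ℯ]) ∪ ([7/46, 3/5] × {-4/91, 2⋅ℯ})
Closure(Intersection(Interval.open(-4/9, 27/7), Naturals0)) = Range(0, 4, 1)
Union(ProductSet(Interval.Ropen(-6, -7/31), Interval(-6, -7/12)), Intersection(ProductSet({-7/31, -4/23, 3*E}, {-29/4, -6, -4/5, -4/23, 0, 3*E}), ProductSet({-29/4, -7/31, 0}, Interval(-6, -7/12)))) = Union(ProductSet({-7/31}, {-6, -4/5}), ProductSet(Interval.Ropen(-6, -7/31), Interval(-6, -7/12)))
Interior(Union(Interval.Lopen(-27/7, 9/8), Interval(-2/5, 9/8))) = Interval.open(-27/7, 9/8)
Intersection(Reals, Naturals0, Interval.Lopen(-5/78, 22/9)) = Range(0, 3, 1)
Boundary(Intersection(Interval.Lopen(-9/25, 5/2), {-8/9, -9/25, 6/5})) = {6/5}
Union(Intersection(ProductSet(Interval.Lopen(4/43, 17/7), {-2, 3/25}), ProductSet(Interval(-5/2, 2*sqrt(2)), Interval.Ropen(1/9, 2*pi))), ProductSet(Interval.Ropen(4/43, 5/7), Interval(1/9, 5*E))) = Union(ProductSet(Interval.Ropen(4/43, 5/7), Interval(1/9, 5*E)), ProductSet(Interval.Lopen(4/43, 17/7), {3/25}))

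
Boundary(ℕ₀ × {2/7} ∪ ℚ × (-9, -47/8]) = (ℕ₀ × {2/7}) ∪ (ℝ × [-9, -47/8])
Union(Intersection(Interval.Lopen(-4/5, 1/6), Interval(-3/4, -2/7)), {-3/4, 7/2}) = Union({7/2}, Interval(-3/4, -2/7))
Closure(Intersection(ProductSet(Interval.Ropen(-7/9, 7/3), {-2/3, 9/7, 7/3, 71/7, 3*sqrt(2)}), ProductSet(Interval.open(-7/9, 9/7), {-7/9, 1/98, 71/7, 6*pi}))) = ProductSet(Interval(-7/9, 9/7), {71/7})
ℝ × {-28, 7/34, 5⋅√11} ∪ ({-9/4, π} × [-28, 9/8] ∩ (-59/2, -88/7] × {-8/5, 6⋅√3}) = ℝ × {-28, 7/34, 5⋅√11}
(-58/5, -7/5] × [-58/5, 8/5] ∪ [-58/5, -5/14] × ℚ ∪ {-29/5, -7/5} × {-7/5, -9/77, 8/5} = ([-58/5, -5/14] × ℚ) ∪ ((-58/5, -7/5] × [-58/5, 8/5])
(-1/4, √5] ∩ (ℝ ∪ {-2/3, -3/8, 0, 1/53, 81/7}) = (-1/4, √5]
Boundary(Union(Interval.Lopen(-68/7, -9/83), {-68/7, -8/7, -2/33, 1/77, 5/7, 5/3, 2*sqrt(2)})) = {-68/7, -9/83, -2/33, 1/77, 5/7, 5/3, 2*sqrt(2)}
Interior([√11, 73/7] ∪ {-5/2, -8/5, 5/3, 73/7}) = (√11, 73/7)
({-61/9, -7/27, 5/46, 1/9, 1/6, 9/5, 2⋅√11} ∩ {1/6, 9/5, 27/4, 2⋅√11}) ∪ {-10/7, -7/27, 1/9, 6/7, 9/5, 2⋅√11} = {-10/7, -7/27, 1/9, 1/6, 6/7, 9/5, 2⋅√11}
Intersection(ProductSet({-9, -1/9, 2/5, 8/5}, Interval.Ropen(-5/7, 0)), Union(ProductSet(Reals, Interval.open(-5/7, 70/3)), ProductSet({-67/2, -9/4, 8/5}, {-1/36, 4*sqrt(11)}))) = ProductSet({-9, -1/9, 2/5, 8/5}, Interval.open(-5/7, 0))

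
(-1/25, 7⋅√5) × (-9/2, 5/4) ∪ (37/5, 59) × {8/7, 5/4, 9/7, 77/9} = ((37/5, 59) × {8/7, 5/4, 9/7, 77/9}) ∪ ((-1/25, 7⋅√5) × (-9/2, 5/4))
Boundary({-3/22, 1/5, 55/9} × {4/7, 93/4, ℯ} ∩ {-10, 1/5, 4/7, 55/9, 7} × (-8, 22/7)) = {1/5, 55/9} × {4/7, ℯ}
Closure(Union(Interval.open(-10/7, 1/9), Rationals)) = Union(Interval(-oo, oo), Rationals)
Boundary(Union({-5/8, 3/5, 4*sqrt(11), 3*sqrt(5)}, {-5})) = {-5, -5/8, 3/5, 4*sqrt(11), 3*sqrt(5)}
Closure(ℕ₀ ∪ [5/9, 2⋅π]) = ℕ₀ ∪ [5/9, 2⋅π] ∪ (ℕ₀ \ (5/9, 2⋅π))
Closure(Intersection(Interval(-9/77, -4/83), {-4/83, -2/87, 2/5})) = {-4/83}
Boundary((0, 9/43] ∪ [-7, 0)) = {-7, 0, 9/43}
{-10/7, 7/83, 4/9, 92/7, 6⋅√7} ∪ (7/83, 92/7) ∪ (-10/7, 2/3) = [-10/7, 92/7] ∪ {6⋅√7}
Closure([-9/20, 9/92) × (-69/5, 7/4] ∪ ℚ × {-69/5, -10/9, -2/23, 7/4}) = (ℝ × {-69/5, 7/4}) ∪ ({-9/20, 9/92} × [-69/5, 7/4]) ∪ ([-9/20, 9/92) × (-69/5, 7/4]) ∪ ((ℚ ∪ (-∞, -9/20] ∪ [9/92, ∞)) × {-69/5, -10/9, -2/23, 7/4})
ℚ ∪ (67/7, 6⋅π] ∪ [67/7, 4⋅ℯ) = ℚ ∪ [67/7, 6⋅π]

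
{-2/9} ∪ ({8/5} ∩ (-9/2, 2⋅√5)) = {-2/9, 8/5}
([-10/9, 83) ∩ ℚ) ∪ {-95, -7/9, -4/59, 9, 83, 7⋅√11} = {-95, 83, 7⋅√11} ∪ (ℚ ∩ [-10/9, 83))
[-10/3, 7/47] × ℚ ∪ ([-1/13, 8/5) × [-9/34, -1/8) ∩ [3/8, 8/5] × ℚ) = ([-10/3, 7/47] × ℚ) ∪ ([3/8, 8/5) × (ℚ ∩ [-9/34, -1/8)))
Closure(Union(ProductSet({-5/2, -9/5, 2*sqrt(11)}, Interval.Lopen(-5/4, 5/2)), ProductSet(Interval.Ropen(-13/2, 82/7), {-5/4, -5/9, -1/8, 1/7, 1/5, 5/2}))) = Union(ProductSet({-5/2, -9/5, 2*sqrt(11)}, Interval(-5/4, 5/2)), ProductSet(Interval(-13/2, 82/7), {-5/4, -5/9, -1/8, 1/7, 1/5, 5/2}))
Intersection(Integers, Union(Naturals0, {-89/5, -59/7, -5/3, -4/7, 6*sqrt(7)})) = Naturals0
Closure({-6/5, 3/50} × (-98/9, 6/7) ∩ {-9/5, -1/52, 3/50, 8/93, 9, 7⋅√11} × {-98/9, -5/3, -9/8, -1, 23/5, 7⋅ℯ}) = {3/50} × {-5/3, -9/8, -1}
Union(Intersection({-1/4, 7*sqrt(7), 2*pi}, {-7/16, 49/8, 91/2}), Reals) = Reals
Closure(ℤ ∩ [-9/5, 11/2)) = {-1, 0, …, 5}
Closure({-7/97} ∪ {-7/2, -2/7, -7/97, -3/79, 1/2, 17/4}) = {-7/2, -2/7, -7/97, -3/79, 1/2, 17/4}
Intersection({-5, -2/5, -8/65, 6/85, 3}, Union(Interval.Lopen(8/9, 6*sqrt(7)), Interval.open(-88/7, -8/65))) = {-5, -2/5, 3}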